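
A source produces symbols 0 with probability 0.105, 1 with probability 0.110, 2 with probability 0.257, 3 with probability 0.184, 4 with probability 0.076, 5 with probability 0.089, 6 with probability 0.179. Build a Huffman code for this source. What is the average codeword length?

2.724 bits/symbol

Repeatedly combine the two least-probable nodes; the expected code length is the sum of the merged weights.
merge 19/250 + 89/1000 → 33/200
merge 21/200 + 11/100 → 43/200
merge 33/200 + 179/1000 → 43/125
merge 23/125 + 43/200 → 399/1000
merge 257/1000 + 43/125 → 601/1000
merge 399/1000 + 601/1000 → 1
L = 33/200 + 43/200 + 43/125 + 399/1000 + 601/1000 + 1 = 681/250 = 2.724 bits/symbol.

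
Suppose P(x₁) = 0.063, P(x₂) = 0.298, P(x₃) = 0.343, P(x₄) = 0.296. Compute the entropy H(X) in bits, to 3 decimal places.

1.821 bits

H = −Σ pᵢ log₂ pᵢ.
−0.063·log₂(0.063) = 0.2513
−0.298·log₂(0.298) = 0.5205
−0.343·log₂(0.343) = 0.5295
−0.296·log₂(0.296) = 0.5199
Sum ≈ 1.8211 → 1.821 bits.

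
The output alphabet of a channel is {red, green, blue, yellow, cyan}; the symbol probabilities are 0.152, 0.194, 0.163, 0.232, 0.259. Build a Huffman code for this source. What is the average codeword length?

Repeatedly combine the two least-probable nodes; the expected code length is the sum of the merged weights.
merge 19/125 + 163/1000 → 63/200
merge 97/500 + 29/125 → 213/500
merge 259/1000 + 63/200 → 287/500
merge 213/500 + 287/500 → 1
L = 63/200 + 213/500 + 287/500 + 1 = 463/200 = 2.315 bits/symbol.

2.315 bits/symbol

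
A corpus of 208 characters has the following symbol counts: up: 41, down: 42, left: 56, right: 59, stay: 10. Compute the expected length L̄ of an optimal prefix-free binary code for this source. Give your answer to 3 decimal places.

2.245 bits/symbol

Probabilities are the counts divided by 208.
Repeatedly combine the two least-probable nodes; the expected code length is the sum of the merged weights.
merge 5/104 + 41/208 → 51/208
merge 21/104 + 51/208 → 93/208
merge 7/26 + 59/208 → 115/208
merge 93/208 + 115/208 → 1
L = 51/208 + 93/208 + 115/208 + 1 = 467/208 ≈ 2.245 bits/symbol.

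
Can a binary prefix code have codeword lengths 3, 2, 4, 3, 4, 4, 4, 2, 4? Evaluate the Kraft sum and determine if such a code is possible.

1.0625; no

With common denominator 2^4 = 16: Σ 2^(−ℓᵢ) = 2/16 + 4/16 + 1/16 + 2/16 + 1/16 + 1/16 + 1/16 + 4/16 + 1/16 = 17/16 = 1.0625.
Kraft's inequality requires Σ ≤ 1; here Σ = 1.0625 > 1, so no such prefix code exists.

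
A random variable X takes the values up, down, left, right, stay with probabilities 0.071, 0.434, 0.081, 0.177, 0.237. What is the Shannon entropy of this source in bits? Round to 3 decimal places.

H = −Σ pᵢ log₂ pᵢ.
−0.071·log₂(0.071) = 0.2709
−0.434·log₂(0.434) = 0.5226
−0.081·log₂(0.081) = 0.2937
−0.177·log₂(0.177) = 0.4422
−0.237·log₂(0.237) = 0.4923
Sum ≈ 2.0217 → 2.022 bits.

2.022 bits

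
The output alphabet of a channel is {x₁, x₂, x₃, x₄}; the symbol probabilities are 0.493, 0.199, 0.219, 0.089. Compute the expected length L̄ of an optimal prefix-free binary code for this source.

Repeatedly combine the two least-probable nodes; the expected code length is the sum of the merged weights.
merge 89/1000 + 199/1000 → 36/125
merge 219/1000 + 36/125 → 507/1000
merge 493/1000 + 507/1000 → 1
L = 36/125 + 507/1000 + 1 = 359/200 = 1.795 bits/symbol.

1.795 bits/symbol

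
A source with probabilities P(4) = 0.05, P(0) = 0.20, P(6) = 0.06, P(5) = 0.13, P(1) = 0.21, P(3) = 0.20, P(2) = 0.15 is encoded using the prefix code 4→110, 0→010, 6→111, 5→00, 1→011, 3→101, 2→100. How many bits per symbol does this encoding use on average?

L̄ = Σ pᵢ·ℓᵢ = 0.05·3 + 0.20·3 + 0.06·3 + 0.13·2 + 0.21·3 + 0.20·3 + 0.15·3 = 2.87 bits/symbol.

2.87 bits/symbol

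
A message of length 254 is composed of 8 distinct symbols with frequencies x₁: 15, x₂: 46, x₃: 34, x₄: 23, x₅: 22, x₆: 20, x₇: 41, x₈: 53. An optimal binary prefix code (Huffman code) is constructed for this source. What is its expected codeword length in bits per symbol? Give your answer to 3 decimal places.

Probabilities are the counts divided by 254.
Repeatedly combine the two least-probable nodes; the expected code length is the sum of the merged weights.
merge 15/254 + 10/127 → 35/254
merge 11/127 + 23/254 → 45/254
merge 17/127 + 35/254 → 69/254
merge 41/254 + 45/254 → 43/127
merge 23/127 + 53/254 → 99/254
merge 69/254 + 43/127 → 155/254
merge 99/254 + 155/254 → 1
L = 35/254 + 45/254 + 69/254 + 43/127 + 99/254 + 155/254 + 1 = 743/254 ≈ 2.925 bits/symbol.

2.925 bits/symbol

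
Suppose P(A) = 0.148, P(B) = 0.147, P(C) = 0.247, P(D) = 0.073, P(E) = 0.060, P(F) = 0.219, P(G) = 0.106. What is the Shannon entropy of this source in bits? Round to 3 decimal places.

H = −Σ pᵢ log₂ pᵢ.
−0.148·log₂(0.148) = 0.4079
−0.147·log₂(0.147) = 0.4066
−0.247·log₂(0.247) = 0.4983
−0.073·log₂(0.073) = 0.2756
−0.060·log₂(0.060) = 0.2435
−0.219·log₂(0.219) = 0.4798
−0.106·log₂(0.106) = 0.3432
Sum ≈ 2.6551 → 2.655 bits.

2.655 bits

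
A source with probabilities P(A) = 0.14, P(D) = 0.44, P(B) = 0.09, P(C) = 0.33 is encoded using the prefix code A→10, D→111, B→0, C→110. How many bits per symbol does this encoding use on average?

L̄ = Σ pᵢ·ℓᵢ = 0.14·2 + 0.44·3 + 0.09·1 + 0.33·3 = 2.68 bits/symbol.

2.68 bits/symbol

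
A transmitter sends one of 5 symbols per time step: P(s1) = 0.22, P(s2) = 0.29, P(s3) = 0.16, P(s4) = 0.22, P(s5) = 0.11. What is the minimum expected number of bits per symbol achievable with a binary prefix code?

Repeatedly combine the two least-probable nodes; the expected code length is the sum of the merged weights.
merge 11/100 + 4/25 → 27/100
merge 11/50 + 11/50 → 11/25
merge 27/100 + 29/100 → 14/25
merge 11/25 + 14/25 → 1
L = 27/100 + 11/25 + 14/25 + 1 = 227/100 = 2.27 bits/symbol.

2.27 bits/symbol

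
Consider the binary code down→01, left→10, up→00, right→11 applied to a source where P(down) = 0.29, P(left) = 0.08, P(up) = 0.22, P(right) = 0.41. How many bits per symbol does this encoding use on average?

2 bits/symbol

L̄ = Σ pᵢ·ℓᵢ = 0.29·2 + 0.08·2 + 0.22·2 + 0.41·2 = 2 bits/symbol.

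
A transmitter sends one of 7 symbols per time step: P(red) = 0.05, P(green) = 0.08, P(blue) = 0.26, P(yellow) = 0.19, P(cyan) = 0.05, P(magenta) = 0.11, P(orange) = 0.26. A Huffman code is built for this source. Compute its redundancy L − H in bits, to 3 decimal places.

Entropy H = −Σ p log₂ p ≈ 2.5398 bits.
Huffman merges: 1/20+1/20→1/10; 2/25+1/10→9/50; 11/100+9/50→29/100; 19/100+13/50→9/20; 13/50+29/100→11/20; 9/20+11/20→1. L = 257/100 ≈ 2.5700.
L − H = 2.5700 − 2.5398 = 0.030 bits.

0.030 bits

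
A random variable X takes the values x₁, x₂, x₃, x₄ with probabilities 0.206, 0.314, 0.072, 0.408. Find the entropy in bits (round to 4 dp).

H = −Σ pᵢ log₂ pᵢ.
−0.206·log₂(0.206) = 0.4695
−0.314·log₂(0.314) = 0.5247
−0.072·log₂(0.072) = 0.2733
−0.408·log₂(0.408) = 0.5277
Sum ≈ 1.7953 → 1.7953 bits.

1.7953 bits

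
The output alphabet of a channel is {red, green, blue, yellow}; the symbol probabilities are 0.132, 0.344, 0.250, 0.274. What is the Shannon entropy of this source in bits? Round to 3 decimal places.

H = −Σ pᵢ log₂ pᵢ.
−0.132·log₂(0.132) = 0.3856
−0.344·log₂(0.344) = 0.5296
−0.250·log₂(0.250) = 0.5000
−0.274·log₂(0.274) = 0.5118
Sum ≈ 1.9270 → 1.927 bits.

1.927 bits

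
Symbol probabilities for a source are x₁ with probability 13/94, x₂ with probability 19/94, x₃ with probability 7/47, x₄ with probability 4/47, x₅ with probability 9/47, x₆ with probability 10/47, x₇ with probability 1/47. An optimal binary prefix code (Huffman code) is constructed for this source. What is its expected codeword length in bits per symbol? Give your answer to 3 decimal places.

2.691 bits/symbol

Repeatedly combine the two least-probable nodes; the expected code length is the sum of the merged weights.
merge 1/47 + 4/47 → 5/47
merge 5/47 + 13/94 → 23/94
merge 7/47 + 9/47 → 16/47
merge 19/94 + 10/47 → 39/94
merge 23/94 + 16/47 → 55/94
merge 39/94 + 55/94 → 1
L = 5/47 + 23/94 + 16/47 + 39/94 + 55/94 + 1 = 253/94 ≈ 2.691 bits/symbol.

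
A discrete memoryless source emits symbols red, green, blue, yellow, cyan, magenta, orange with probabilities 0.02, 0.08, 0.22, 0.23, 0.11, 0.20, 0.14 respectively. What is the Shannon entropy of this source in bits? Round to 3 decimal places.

H = −Σ pᵢ log₂ pᵢ.
−0.02·log₂(0.02) = 0.1129
−0.08·log₂(0.08) = 0.2915
−0.22·log₂(0.22) = 0.4806
−0.23·log₂(0.23) = 0.4877
−0.11·log₂(0.11) = 0.3503
−0.20·log₂(0.20) = 0.4644
−0.14·log₂(0.14) = 0.3971
Sum ≈ 2.5844 → 2.584 bits.

2.584 bits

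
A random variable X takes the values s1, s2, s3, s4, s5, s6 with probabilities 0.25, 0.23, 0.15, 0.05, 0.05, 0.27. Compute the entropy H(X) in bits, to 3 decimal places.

2.340 bits

H = −Σ pᵢ log₂ pᵢ.
−0.25·log₂(0.25) = 0.5000
−0.23·log₂(0.23) = 0.4877
−0.15·log₂(0.15) = 0.4105
−0.05·log₂(0.05) = 0.2161
−0.05·log₂(0.05) = 0.2161
−0.27·log₂(0.27) = 0.5100
Sum ≈ 2.3404 → 2.340 bits.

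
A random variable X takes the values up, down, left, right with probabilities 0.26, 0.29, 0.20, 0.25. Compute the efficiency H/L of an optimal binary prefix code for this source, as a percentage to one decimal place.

99.4%

Entropy H = −Σ p log₂ p ≈ 1.9876 bits.
Huffman merges: 1/5+1/4→9/20; 13/50+29/100→11/20; 9/20+11/20→1. L = 2 ≈ 2.0000.
Efficiency = H/L = 1.9876/2.0000 = 99.4%.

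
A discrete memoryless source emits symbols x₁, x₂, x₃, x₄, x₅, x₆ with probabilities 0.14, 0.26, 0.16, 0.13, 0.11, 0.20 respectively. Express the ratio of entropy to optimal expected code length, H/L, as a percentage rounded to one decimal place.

Entropy H = −Σ p log₂ p ≈ 2.5227 bits.
Huffman merges: 11/100+13/100→6/25; 7/50+4/25→3/10; 1/5+6/25→11/25; 13/50+3/10→14/25; 11/25+14/25→1. L = 127/50 ≈ 2.5400.
Efficiency = H/L = 2.5227/2.5400 = 99.3%.

99.3%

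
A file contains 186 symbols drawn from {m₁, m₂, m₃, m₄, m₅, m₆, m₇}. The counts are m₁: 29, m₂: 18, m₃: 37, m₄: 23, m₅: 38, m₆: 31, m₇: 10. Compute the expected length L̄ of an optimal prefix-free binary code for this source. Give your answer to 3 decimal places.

Probabilities are the counts divided by 186.
Repeatedly combine the two least-probable nodes; the expected code length is the sum of the merged weights.
merge 5/93 + 3/31 → 14/93
merge 23/186 + 14/93 → 17/62
merge 29/186 + 1/6 → 10/31
merge 37/186 + 19/93 → 25/62
merge 17/62 + 10/31 → 37/62
merge 25/62 + 37/62 → 1
L = 14/93 + 17/62 + 10/31 + 25/62 + 37/62 + 1 = 511/186 ≈ 2.747 bits/symbol.

2.747 bits/symbol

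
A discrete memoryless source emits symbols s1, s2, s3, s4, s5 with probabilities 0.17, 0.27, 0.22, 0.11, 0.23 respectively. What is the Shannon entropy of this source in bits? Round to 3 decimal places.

H = −Σ pᵢ log₂ pᵢ.
−0.17·log₂(0.17) = 0.4346
−0.27·log₂(0.27) = 0.5100
−0.22·log₂(0.22) = 0.4806
−0.11·log₂(0.11) = 0.3503
−0.23·log₂(0.23) = 0.4877
Sum ≈ 2.2631 → 2.263 bits.

2.263 bits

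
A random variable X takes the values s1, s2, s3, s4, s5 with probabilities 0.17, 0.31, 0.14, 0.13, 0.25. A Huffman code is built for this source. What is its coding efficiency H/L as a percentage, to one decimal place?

98.6%

Entropy H = −Σ p log₂ p ≈ 2.2381 bits.
Huffman merges: 13/100+7/50→27/100; 17/100+1/4→21/50; 27/100+31/100→29/50; 21/50+29/50→1. L = 227/100 ≈ 2.2700.
Efficiency = H/L = 2.2381/2.2700 = 98.6%.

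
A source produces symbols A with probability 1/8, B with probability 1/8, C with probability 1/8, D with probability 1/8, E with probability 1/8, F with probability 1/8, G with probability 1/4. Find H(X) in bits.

2.75 bits

Each probability is a power of 1/2, so log₂(1/p) is an integer.
H = Σ p·log₂(1/p) = 1/8·3 + 1/8·3 + 1/8·3 + 1/8·3 + 1/8·3 + 1/8·3 + 1/4·2 = 2.75 bits.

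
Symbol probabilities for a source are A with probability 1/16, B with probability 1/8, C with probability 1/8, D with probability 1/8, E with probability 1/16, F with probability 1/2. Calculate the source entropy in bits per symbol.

Each probability is a power of 1/2, so log₂(1/p) is an integer.
H = Σ p·log₂(1/p) = 1/16·4 + 1/8·3 + 1/8·3 + 1/8·3 + 1/16·4 + 1/2·1 = 2.125 bits.

2.125 bits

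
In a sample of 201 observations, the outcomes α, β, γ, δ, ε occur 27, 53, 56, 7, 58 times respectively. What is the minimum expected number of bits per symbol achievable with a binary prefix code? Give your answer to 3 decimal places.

Probabilities are the counts divided by 201.
Repeatedly combine the two least-probable nodes; the expected code length is the sum of the merged weights.
merge 7/201 + 9/67 → 34/201
merge 34/201 + 53/201 → 29/67
merge 56/201 + 58/201 → 38/67
merge 29/67 + 38/67 → 1
L = 34/201 + 29/67 + 38/67 + 1 = 436/201 ≈ 2.169 bits/symbol.

2.169 bits/symbol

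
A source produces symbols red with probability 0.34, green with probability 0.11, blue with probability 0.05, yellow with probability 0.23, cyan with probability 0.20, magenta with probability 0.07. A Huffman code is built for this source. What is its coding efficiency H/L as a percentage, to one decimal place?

98.6%

Entropy H = −Σ p log₂ p ≈ 2.3162 bits.
Huffman merges: 1/20+7/100→3/25; 11/100+3/25→23/100; 1/5+23/100→43/100; 23/100+17/50→57/100; 43/100+57/100→1. L = 47/20 ≈ 2.3500.
Efficiency = H/L = 2.3162/2.3500 = 98.6%.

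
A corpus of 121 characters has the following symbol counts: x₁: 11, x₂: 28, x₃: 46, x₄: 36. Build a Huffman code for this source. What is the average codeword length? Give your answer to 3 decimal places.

Probabilities are the counts divided by 121.
Repeatedly combine the two least-probable nodes; the expected code length is the sum of the merged weights.
merge 1/11 + 28/121 → 39/121
merge 36/121 + 39/121 → 75/121
merge 46/121 + 75/121 → 1
L = 39/121 + 75/121 + 1 = 235/121 ≈ 1.942 bits/symbol.

1.942 bits/symbol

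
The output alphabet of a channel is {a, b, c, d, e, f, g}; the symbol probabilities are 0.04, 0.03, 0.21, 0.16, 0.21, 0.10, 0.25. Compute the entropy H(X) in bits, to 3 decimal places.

H = −Σ pᵢ log₂ pᵢ.
−0.04·log₂(0.04) = 0.1858
−0.03·log₂(0.03) = 0.1518
−0.21·log₂(0.21) = 0.4728
−0.16·log₂(0.16) = 0.4230
−0.21·log₂(0.21) = 0.4728
−0.10·log₂(0.10) = 0.3322
−0.25·log₂(0.25) = 0.5000
Sum ≈ 2.5384 → 2.538 bits.

2.538 bits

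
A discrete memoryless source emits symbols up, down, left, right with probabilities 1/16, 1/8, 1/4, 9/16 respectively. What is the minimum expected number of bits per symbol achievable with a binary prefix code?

Repeatedly combine the two least-probable nodes; the expected code length is the sum of the merged weights.
merge 1/16 + 1/8 → 3/16
merge 3/16 + 1/4 → 7/16
merge 7/16 + 9/16 → 1
L = 3/16 + 7/16 + 1 = 13/8 = 1.625 bits/symbol.

1.625 bits/symbol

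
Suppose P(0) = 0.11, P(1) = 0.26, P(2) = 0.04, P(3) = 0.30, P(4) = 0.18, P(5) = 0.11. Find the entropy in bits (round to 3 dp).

H = −Σ pᵢ log₂ pᵢ.
−0.11·log₂(0.11) = 0.3503
−0.26·log₂(0.26) = 0.5053
−0.04·log₂(0.04) = 0.1858
−0.30·log₂(0.30) = 0.5211
−0.18·log₂(0.18) = 0.4453
−0.11·log₂(0.11) = 0.3503
Sum ≈ 2.3580 → 2.358 bits.

2.358 bits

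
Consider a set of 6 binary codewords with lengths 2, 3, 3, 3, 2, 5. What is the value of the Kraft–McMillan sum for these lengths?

0.90625

With common denominator 2^5 = 32: Σ 2^(−ℓᵢ) = 8/32 + 4/32 + 4/32 + 4/32 + 8/32 + 1/32 = 29/32 = 0.90625.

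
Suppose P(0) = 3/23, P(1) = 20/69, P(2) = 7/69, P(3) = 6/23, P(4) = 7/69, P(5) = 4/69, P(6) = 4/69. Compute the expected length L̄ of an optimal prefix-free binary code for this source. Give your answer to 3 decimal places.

2.565 bits/symbol

Repeatedly combine the two least-probable nodes; the expected code length is the sum of the merged weights.
merge 4/69 + 4/69 → 8/69
merge 7/69 + 7/69 → 14/69
merge 8/69 + 3/23 → 17/69
merge 14/69 + 17/69 → 31/69
merge 6/23 + 20/69 → 38/69
merge 31/69 + 38/69 → 1
L = 8/69 + 14/69 + 17/69 + 31/69 + 38/69 + 1 = 59/23 ≈ 2.565 bits/symbol.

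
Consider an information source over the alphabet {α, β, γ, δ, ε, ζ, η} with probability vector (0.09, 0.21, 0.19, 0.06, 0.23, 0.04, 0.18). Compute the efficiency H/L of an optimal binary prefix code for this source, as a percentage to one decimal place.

97.9%

Entropy H = −Σ p log₂ p ≈ 2.6030 bits.
Huffman merges: 1/25+3/50→1/10; 9/100+1/10→19/100; 9/50+19/100→37/100; 19/100+21/100→2/5; 23/100+37/100→3/5; 2/5+3/5→1. L = 133/50 ≈ 2.6600.
Efficiency = H/L = 2.6030/2.6600 = 97.9%.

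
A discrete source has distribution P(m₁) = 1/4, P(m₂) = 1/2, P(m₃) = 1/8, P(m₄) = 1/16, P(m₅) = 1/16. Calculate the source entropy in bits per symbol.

1.875 bits

Each probability is a power of 1/2, so log₂(1/p) is an integer.
H = Σ p·log₂(1/p) = 1/4·2 + 1/2·1 + 1/8·3 + 1/16·4 + 1/16·4 = 1.875 bits.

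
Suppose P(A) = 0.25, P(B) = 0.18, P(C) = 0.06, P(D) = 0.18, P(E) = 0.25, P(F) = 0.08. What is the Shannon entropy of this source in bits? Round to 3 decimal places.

H = −Σ pᵢ log₂ pᵢ.
−0.25·log₂(0.25) = 0.5000
−0.18·log₂(0.18) = 0.4453
−0.06·log₂(0.06) = 0.2435
−0.18·log₂(0.18) = 0.4453
−0.25·log₂(0.25) = 0.5000
−0.08·log₂(0.08) = 0.2915
Sum ≈ 2.4257 → 2.426 bits.

2.426 bits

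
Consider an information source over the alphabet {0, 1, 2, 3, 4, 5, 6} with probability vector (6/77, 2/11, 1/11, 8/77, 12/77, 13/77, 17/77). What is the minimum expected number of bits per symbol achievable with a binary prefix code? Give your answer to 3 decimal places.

2.766 bits/symbol

Repeatedly combine the two least-probable nodes; the expected code length is the sum of the merged weights.
merge 6/77 + 1/11 → 13/77
merge 8/77 + 12/77 → 20/77
merge 13/77 + 13/77 → 26/77
merge 2/11 + 17/77 → 31/77
merge 20/77 + 26/77 → 46/77
merge 31/77 + 46/77 → 1
L = 13/77 + 20/77 + 26/77 + 31/77 + 46/77 + 1 = 213/77 ≈ 2.766 bits/symbol.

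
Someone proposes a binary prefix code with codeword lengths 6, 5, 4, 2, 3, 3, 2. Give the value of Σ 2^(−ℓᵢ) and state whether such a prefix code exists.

0.859375; yes

With common denominator 2^6 = 64: Σ 2^(−ℓᵢ) = 1/64 + 2/64 + 4/64 + 16/64 + 8/64 + 8/64 + 16/64 = 55/64 = 0.859375.
Kraft's inequality requires Σ ≤ 1; here Σ = 0.859375 ≤ 1, so such a prefix code exists.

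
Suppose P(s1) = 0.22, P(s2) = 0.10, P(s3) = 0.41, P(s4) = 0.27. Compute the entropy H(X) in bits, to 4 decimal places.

1.8502 bits

H = −Σ pᵢ log₂ pᵢ.
−0.22·log₂(0.22) = 0.4806
−0.10·log₂(0.10) = 0.3322
−0.41·log₂(0.41) = 0.5274
−0.27·log₂(0.27) = 0.5100
Sum ≈ 1.8502 → 1.8502 bits.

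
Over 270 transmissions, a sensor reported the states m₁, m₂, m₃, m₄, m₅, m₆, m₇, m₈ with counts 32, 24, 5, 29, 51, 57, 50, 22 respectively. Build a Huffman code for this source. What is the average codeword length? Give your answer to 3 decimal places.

Probabilities are the counts divided by 270.
Repeatedly combine the two least-probable nodes; the expected code length is the sum of the merged weights.
merge 1/54 + 11/135 → 1/10
merge 4/45 + 1/10 → 17/90
merge 29/270 + 16/135 → 61/270
merge 5/27 + 17/90 → 101/270
merge 17/90 + 19/90 → 2/5
merge 61/270 + 101/270 → 3/5
merge 2/5 + 3/5 → 1
L = 1/10 + 17/90 + 61/270 + 101/270 + 2/5 + 3/5 + 1 = 26/9 ≈ 2.889 bits/symbol.

2.889 bits/symbol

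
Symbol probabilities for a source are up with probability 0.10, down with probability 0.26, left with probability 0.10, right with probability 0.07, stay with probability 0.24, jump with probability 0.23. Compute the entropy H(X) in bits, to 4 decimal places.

2.4200 bits

H = −Σ pᵢ log₂ pᵢ.
−0.10·log₂(0.10) = 0.3322
−0.26·log₂(0.26) = 0.5053
−0.10·log₂(0.10) = 0.3322
−0.07·log₂(0.07) = 0.2686
−0.24·log₂(0.24) = 0.4941
−0.23·log₂(0.23) = 0.4877
Sum ≈ 2.4200 → 2.4200 bits.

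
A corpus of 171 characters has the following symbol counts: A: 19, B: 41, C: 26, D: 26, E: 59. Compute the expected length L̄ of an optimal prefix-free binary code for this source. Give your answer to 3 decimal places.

2.263 bits/symbol

Probabilities are the counts divided by 171.
Repeatedly combine the two least-probable nodes; the expected code length is the sum of the merged weights.
merge 1/9 + 26/171 → 5/19
merge 26/171 + 41/171 → 67/171
merge 5/19 + 59/171 → 104/171
merge 67/171 + 104/171 → 1
L = 5/19 + 67/171 + 104/171 + 1 = 43/19 ≈ 2.263 bits/symbol.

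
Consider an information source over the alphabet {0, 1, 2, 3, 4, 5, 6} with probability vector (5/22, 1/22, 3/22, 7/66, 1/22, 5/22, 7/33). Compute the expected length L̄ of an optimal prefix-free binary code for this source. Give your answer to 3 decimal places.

Repeatedly combine the two least-probable nodes; the expected code length is the sum of the merged weights.
merge 1/22 + 1/22 → 1/11
merge 1/11 + 7/66 → 13/66
merge 3/22 + 13/66 → 1/3
merge 7/33 + 5/22 → 29/66
merge 5/22 + 1/3 → 37/66
merge 29/66 + 37/66 → 1
L = 1/11 + 13/66 + 1/3 + 29/66 + 37/66 + 1 = 173/66 ≈ 2.621 bits/symbol.

2.621 bits/symbol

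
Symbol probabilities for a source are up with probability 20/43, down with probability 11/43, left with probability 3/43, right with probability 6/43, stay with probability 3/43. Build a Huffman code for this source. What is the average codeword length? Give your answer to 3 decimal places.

Repeatedly combine the two least-probable nodes; the expected code length is the sum of the merged weights.
merge 3/43 + 3/43 → 6/43
merge 6/43 + 6/43 → 12/43
merge 11/43 + 12/43 → 23/43
merge 20/43 + 23/43 → 1
L = 6/43 + 12/43 + 23/43 + 1 = 84/43 ≈ 1.953 bits/symbol.

1.953 bits/symbol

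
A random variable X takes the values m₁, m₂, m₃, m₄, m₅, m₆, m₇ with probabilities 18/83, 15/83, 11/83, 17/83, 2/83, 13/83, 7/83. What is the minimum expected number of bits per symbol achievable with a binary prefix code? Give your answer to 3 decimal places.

2.687 bits/symbol

Repeatedly combine the two least-probable nodes; the expected code length is the sum of the merged weights.
merge 2/83 + 7/83 → 9/83
merge 9/83 + 11/83 → 20/83
merge 13/83 + 15/83 → 28/83
merge 17/83 + 18/83 → 35/83
merge 20/83 + 28/83 → 48/83
merge 35/83 + 48/83 → 1
L = 9/83 + 20/83 + 28/83 + 35/83 + 48/83 + 1 = 223/83 ≈ 2.687 bits/symbol.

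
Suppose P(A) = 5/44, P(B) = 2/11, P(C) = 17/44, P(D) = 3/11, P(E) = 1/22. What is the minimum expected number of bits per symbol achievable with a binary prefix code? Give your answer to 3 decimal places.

2.114 bits/symbol

Repeatedly combine the two least-probable nodes; the expected code length is the sum of the merged weights.
merge 1/22 + 5/44 → 7/44
merge 7/44 + 2/11 → 15/44
merge 3/11 + 15/44 → 27/44
merge 17/44 + 27/44 → 1
L = 7/44 + 15/44 + 27/44 + 1 = 93/44 ≈ 2.114 bits/symbol.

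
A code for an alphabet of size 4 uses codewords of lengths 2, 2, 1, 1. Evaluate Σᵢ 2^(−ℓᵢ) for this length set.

With common denominator 2^2 = 4: Σ 2^(−ℓᵢ) = 1/4 + 1/4 + 2/4 + 2/4 = 6/4 = 1.5.

1.5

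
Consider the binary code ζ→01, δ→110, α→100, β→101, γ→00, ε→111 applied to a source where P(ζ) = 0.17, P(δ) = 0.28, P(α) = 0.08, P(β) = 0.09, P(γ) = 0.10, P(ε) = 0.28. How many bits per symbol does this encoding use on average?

2.73 bits/symbol

L̄ = Σ pᵢ·ℓᵢ = 0.17·2 + 0.28·3 + 0.08·3 + 0.09·3 + 0.10·2 + 0.28·3 = 2.73 bits/symbol.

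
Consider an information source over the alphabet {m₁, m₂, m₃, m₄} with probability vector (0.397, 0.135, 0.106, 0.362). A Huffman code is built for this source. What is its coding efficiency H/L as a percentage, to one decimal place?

97.2%

Entropy H = −Σ p log₂ p ≈ 1.7930 bits.
Huffman merges: 53/500+27/200→241/1000; 241/1000+181/500→603/1000; 397/1000+603/1000→1. L = 461/250 ≈ 1.8440.
Efficiency = H/L = 1.7930/1.8440 = 97.2%.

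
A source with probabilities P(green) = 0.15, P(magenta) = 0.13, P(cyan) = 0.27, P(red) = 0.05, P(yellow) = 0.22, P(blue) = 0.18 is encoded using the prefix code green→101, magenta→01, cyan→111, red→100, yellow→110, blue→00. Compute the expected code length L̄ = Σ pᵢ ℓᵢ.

2.69 bits/symbol

L̄ = Σ pᵢ·ℓᵢ = 0.15·3 + 0.13·2 + 0.27·3 + 0.05·3 + 0.22·3 + 0.18·2 = 2.69 bits/symbol.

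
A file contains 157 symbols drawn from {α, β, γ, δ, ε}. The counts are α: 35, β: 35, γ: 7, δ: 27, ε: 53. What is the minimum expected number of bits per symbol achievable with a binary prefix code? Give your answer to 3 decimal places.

2.217 bits/symbol

Probabilities are the counts divided by 157.
Repeatedly combine the two least-probable nodes; the expected code length is the sum of the merged weights.
merge 7/157 + 27/157 → 34/157
merge 34/157 + 35/157 → 69/157
merge 35/157 + 53/157 → 88/157
merge 69/157 + 88/157 → 1
L = 34/157 + 69/157 + 88/157 + 1 = 348/157 ≈ 2.217 bits/symbol.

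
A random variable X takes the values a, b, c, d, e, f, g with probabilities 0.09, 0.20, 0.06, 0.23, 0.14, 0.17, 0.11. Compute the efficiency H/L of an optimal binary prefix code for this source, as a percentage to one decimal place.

98.9%

Entropy H = −Σ p log₂ p ≈ 2.6902 bits.
Huffman merges: 3/50+9/100→3/20; 11/100+7/50→1/4; 3/20+17/100→8/25; 1/5+23/100→43/100; 1/4+8/25→57/100; 43/100+57/100→1. L = 68/25 ≈ 2.7200.
Efficiency = H/L = 2.6902/2.7200 = 98.9%.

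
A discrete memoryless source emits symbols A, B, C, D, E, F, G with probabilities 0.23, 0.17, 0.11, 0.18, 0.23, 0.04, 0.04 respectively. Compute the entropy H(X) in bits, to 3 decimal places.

2.577 bits

H = −Σ pᵢ log₂ pᵢ.
−0.23·log₂(0.23) = 0.4877
−0.17·log₂(0.17) = 0.4346
−0.11·log₂(0.11) = 0.3503
−0.18·log₂(0.18) = 0.4453
−0.23·log₂(0.23) = 0.4877
−0.04·log₂(0.04) = 0.1858
−0.04·log₂(0.04) = 0.1858
Sum ≈ 2.5770 → 2.577 bits.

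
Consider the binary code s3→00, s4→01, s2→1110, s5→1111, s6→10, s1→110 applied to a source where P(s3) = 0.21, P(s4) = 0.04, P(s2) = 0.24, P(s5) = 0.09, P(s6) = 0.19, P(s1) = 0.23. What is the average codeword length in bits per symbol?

2.89 bits/symbol

L̄ = Σ pᵢ·ℓᵢ = 0.21·2 + 0.04·2 + 0.24·4 + 0.09·4 + 0.19·2 + 0.23·3 = 2.89 bits/symbol.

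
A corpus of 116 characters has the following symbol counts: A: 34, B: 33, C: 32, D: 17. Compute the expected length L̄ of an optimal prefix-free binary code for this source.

2 bits/symbol

Probabilities are the counts divided by 116.
Repeatedly combine the two least-probable nodes; the expected code length is the sum of the merged weights.
merge 17/116 + 8/29 → 49/116
merge 33/116 + 17/58 → 67/116
merge 49/116 + 67/116 → 1
L = 49/116 + 67/116 + 1 = 2 bits/symbol.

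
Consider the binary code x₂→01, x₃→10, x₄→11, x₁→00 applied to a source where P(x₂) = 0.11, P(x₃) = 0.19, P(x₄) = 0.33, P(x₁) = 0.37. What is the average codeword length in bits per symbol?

L̄ = Σ pᵢ·ℓᵢ = 0.11·2 + 0.19·2 + 0.33·2 + 0.37·2 = 2 bits/symbol.

2 bits/symbol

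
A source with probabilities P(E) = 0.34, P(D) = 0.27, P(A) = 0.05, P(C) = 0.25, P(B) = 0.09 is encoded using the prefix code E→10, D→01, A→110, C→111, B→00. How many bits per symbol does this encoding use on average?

L̄ = Σ pᵢ·ℓᵢ = 0.34·2 + 0.27·2 + 0.05·3 + 0.25·3 + 0.09·2 = 2.3 bits/symbol.

2.3 bits/symbol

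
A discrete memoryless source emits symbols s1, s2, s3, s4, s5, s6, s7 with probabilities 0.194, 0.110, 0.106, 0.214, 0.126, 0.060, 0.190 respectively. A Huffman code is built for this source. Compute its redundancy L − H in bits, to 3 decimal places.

0.054 bits

Entropy H = −Σ p log₂ p ≈ 2.7038 bits.
Huffman merges: 3/50+53/500→83/500; 11/100+63/500→59/250; 83/500+19/100→89/250; 97/500+107/500→51/125; 59/250+89/250→74/125; 51/125+74/125→1. L = 1379/500 ≈ 2.7580.
L − H = 2.7580 − 2.7038 = 0.054 bits.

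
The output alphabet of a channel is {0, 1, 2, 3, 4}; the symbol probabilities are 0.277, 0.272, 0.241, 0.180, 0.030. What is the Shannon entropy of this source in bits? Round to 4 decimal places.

2.1157 bits

H = −Σ pᵢ log₂ pᵢ.
−0.277·log₂(0.277) = 0.5130
−0.272·log₂(0.272) = 0.5109
−0.241·log₂(0.241) = 0.4947
−0.180·log₂(0.180) = 0.4453
−0.030·log₂(0.030) = 0.1518
Sum ≈ 2.1157 → 2.1157 bits.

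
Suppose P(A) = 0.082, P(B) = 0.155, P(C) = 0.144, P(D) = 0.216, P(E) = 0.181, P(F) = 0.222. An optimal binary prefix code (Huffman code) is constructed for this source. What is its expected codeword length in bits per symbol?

Repeatedly combine the two least-probable nodes; the expected code length is the sum of the merged weights.
merge 41/500 + 18/125 → 113/500
merge 31/200 + 181/1000 → 42/125
merge 27/125 + 111/500 → 219/500
merge 113/500 + 42/125 → 281/500
merge 219/500 + 281/500 → 1
L = 113/500 + 42/125 + 219/500 + 281/500 + 1 = 1281/500 = 2.562 bits/symbol.

2.562 bits/symbol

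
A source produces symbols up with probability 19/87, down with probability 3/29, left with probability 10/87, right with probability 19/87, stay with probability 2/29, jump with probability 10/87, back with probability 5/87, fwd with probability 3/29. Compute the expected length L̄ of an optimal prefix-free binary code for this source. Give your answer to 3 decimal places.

2.897 bits/symbol

Repeatedly combine the two least-probable nodes; the expected code length is the sum of the merged weights.
merge 5/87 + 2/29 → 11/87
merge 3/29 + 3/29 → 6/29
merge 10/87 + 10/87 → 20/87
merge 11/87 + 6/29 → 1/3
merge 19/87 + 19/87 → 38/87
merge 20/87 + 1/3 → 49/87
merge 38/87 + 49/87 → 1
L = 11/87 + 6/29 + 20/87 + 1/3 + 38/87 + 49/87 + 1 = 84/29 ≈ 2.897 bits/symbol.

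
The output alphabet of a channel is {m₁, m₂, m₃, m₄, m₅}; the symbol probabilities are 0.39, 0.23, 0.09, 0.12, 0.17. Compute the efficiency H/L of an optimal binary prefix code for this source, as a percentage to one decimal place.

Entropy H = −Σ p log₂ p ≈ 2.1318 bits.
Huffman merges: 9/100+3/25→21/100; 17/100+21/100→19/50; 23/100+19/50→61/100; 39/100+61/100→1. L = 11/5 ≈ 2.2000.
Efficiency = H/L = 2.1318/2.2000 = 96.9%.

96.9%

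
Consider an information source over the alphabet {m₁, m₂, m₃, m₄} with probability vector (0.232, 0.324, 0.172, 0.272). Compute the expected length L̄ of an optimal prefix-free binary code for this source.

Repeatedly combine the two least-probable nodes; the expected code length is the sum of the merged weights.
merge 43/250 + 29/125 → 101/250
merge 34/125 + 81/250 → 149/250
merge 101/250 + 149/250 → 1
L = 101/250 + 149/250 + 1 = 2 bits/symbol.

2 bits/symbol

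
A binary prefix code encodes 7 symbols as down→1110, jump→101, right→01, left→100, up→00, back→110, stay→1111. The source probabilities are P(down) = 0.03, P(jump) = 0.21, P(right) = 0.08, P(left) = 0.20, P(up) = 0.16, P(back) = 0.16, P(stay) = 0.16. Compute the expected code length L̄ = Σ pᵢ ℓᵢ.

L̄ = Σ pᵢ·ℓᵢ = 0.03·4 + 0.21·3 + 0.08·2 + 0.20·3 + 0.16·2 + 0.16·3 + 0.16·4 = 2.95 bits/symbol.

2.95 bits/symbol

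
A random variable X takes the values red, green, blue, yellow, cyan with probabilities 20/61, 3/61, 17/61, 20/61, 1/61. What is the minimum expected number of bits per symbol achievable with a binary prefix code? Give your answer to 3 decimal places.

Repeatedly combine the two least-probable nodes; the expected code length is the sum of the merged weights.
merge 1/61 + 3/61 → 4/61
merge 4/61 + 17/61 → 21/61
merge 20/61 + 20/61 → 40/61
merge 21/61 + 40/61 → 1
L = 4/61 + 21/61 + 40/61 + 1 = 126/61 ≈ 2.066 bits/symbol.

2.066 bits/symbol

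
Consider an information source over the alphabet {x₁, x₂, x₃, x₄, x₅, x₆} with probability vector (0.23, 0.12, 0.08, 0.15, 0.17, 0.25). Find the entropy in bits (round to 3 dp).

H = −Σ pᵢ log₂ pᵢ.
−0.23·log₂(0.23) = 0.4877
−0.12·log₂(0.12) = 0.3671
−0.08·log₂(0.08) = 0.2915
−0.15·log₂(0.15) = 0.4105
−0.17·log₂(0.17) = 0.4346
−0.25·log₂(0.25) = 0.5000
Sum ≈ 2.4914 → 2.491 bits.

2.491 bits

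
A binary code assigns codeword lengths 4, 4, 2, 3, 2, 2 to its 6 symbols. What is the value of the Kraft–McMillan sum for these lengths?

With common denominator 2^4 = 16: Σ 2^(−ℓᵢ) = 1/16 + 1/16 + 4/16 + 2/16 + 4/16 + 4/16 = 16/16 = 1.

1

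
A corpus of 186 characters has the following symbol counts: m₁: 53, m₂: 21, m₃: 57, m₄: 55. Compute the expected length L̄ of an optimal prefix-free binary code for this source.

Probabilities are the counts divided by 186.
Repeatedly combine the two least-probable nodes; the expected code length is the sum of the merged weights.
merge 7/62 + 53/186 → 37/93
merge 55/186 + 19/62 → 56/93
merge 37/93 + 56/93 → 1
L = 37/93 + 56/93 + 1 = 2 bits/symbol.

2 bits/symbol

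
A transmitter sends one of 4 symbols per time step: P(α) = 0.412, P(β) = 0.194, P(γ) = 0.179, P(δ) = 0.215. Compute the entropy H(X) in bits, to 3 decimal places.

H = −Σ pᵢ log₂ pᵢ.
−0.412·log₂(0.412) = 0.5271
−0.194·log₂(0.194) = 0.4590
−0.179·log₂(0.179) = 0.4443
−0.215·log₂(0.215) = 0.4768
Sum ≈ 1.9071 → 1.907 bits.

1.907 bits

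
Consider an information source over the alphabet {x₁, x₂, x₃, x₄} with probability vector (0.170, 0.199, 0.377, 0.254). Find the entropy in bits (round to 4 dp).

1.9308 bits

H = −Σ pᵢ log₂ pᵢ.
−0.170·log₂(0.170) = 0.4346
−0.199·log₂(0.199) = 0.4635
−0.377·log₂(0.377) = 0.5306
−0.254·log₂(0.254) = 0.5022
Sum ≈ 1.9308 → 1.9308 bits.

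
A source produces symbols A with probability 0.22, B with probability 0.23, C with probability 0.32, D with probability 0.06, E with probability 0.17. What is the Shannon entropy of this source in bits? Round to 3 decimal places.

2.172 bits

H = −Σ pᵢ log₂ pᵢ.
−0.22·log₂(0.22) = 0.4806
−0.23·log₂(0.23) = 0.4877
−0.32·log₂(0.32) = 0.5260
−0.06·log₂(0.06) = 0.2435
−0.17·log₂(0.17) = 0.4346
Sum ≈ 2.1724 → 2.172 bits.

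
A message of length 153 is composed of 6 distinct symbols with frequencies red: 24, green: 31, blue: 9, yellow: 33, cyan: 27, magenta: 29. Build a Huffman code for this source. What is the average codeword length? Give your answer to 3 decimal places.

2.582 bits/symbol

Probabilities are the counts divided by 153.
Repeatedly combine the two least-probable nodes; the expected code length is the sum of the merged weights.
merge 1/17 + 8/51 → 11/51
merge 3/17 + 29/153 → 56/153
merge 31/153 + 11/51 → 64/153
merge 11/51 + 56/153 → 89/153
merge 64/153 + 89/153 → 1
L = 11/51 + 56/153 + 64/153 + 89/153 + 1 = 395/153 ≈ 2.582 bits/symbol.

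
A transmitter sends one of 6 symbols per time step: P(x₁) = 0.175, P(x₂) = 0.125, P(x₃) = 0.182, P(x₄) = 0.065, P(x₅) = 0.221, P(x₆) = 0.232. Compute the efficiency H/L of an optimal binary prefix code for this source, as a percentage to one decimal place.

97.7%

Entropy H = −Σ p log₂ p ≈ 2.4890 bits.
Huffman merges: 13/200+1/8→19/100; 7/40+91/500→357/1000; 19/100+221/1000→411/1000; 29/125+357/1000→589/1000; 411/1000+589/1000→1. L = 2547/1000 ≈ 2.5470.
Efficiency = H/L = 2.4890/2.5470 = 97.7%.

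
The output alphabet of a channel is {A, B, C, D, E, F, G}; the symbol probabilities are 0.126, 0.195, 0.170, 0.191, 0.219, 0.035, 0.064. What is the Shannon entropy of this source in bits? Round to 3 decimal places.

H = −Σ pᵢ log₂ pᵢ.
−0.126·log₂(0.126) = 0.3766
−0.195·log₂(0.195) = 0.4599
−0.170·log₂(0.170) = 0.4346
−0.191·log₂(0.191) = 0.4562
−0.219·log₂(0.219) = 0.4798
−0.035·log₂(0.035) = 0.1693
−0.064·log₂(0.064) = 0.2538
Sum ≈ 2.6301 → 2.630 bits.

2.630 bits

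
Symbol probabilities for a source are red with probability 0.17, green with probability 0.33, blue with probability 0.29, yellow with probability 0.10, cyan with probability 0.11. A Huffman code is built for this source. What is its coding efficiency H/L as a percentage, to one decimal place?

97.9%

Entropy H = −Σ p log₂ p ≈ 2.1628 bits.
Huffman merges: 1/10+11/100→21/100; 17/100+21/100→19/50; 29/100+33/100→31/50; 19/50+31/50→1. L = 221/100 ≈ 2.2100.
Efficiency = H/L = 2.1628/2.2100 = 97.9%.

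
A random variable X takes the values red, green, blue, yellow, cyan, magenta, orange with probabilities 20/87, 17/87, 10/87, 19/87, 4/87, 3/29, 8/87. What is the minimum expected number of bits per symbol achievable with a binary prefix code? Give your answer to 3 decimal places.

Repeatedly combine the two least-probable nodes; the expected code length is the sum of the merged weights.
merge 4/87 + 8/87 → 4/29
merge 3/29 + 10/87 → 19/87
merge 4/29 + 17/87 → 1/3
merge 19/87 + 19/87 → 38/87
merge 20/87 + 1/3 → 49/87
merge 38/87 + 49/87 → 1
L = 4/29 + 19/87 + 1/3 + 38/87 + 49/87 + 1 = 78/29 ≈ 2.690 bits/symbol.

2.690 bits/symbol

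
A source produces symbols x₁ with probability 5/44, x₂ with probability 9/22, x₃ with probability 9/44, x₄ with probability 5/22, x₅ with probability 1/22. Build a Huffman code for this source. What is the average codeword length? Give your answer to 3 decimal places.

Repeatedly combine the two least-probable nodes; the expected code length is the sum of the merged weights.
merge 1/22 + 5/44 → 7/44
merge 7/44 + 9/44 → 4/11
merge 5/22 + 4/11 → 13/22
merge 9/22 + 13/22 → 1
L = 7/44 + 4/11 + 13/22 + 1 = 93/44 ≈ 2.114 bits/symbol.

2.114 bits/symbol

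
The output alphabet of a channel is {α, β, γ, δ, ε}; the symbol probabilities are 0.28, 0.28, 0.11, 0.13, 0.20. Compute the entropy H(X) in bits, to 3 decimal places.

H = −Σ pᵢ log₂ pᵢ.
−0.28·log₂(0.28) = 0.5142
−0.28·log₂(0.28) = 0.5142
−0.11·log₂(0.11) = 0.3503
−0.13·log₂(0.13) = 0.3826
−0.20·log₂(0.20) = 0.4644
Sum ≈ 2.2258 → 2.226 bits.

2.226 bits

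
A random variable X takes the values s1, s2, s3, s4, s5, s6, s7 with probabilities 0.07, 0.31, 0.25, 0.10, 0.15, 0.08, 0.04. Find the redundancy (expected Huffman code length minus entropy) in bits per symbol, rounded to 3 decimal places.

0.038 bits

Entropy H = −Σ p log₂ p ≈ 2.5124 bits.
Huffman merges: 1/25+7/100→11/100; 2/25+1/10→9/50; 11/100+3/20→13/50; 9/50+1/4→43/100; 13/50+31/100→57/100; 43/100+57/100→1. L = 51/20 ≈ 2.5500.
L − H = 2.5500 − 2.5124 = 0.038 bits.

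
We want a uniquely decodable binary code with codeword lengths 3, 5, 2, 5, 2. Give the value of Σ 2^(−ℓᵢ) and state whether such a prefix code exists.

0.6875; yes

With common denominator 2^5 = 32: Σ 2^(−ℓᵢ) = 4/32 + 1/32 + 8/32 + 1/32 + 8/32 = 22/32 = 0.6875.
Kraft's inequality requires Σ ≤ 1; here Σ = 0.6875 ≤ 1, so such a prefix code exists.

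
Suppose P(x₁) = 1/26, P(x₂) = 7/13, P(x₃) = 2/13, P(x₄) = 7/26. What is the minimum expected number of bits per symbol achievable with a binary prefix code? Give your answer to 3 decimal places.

1.654 bits/symbol

Repeatedly combine the two least-probable nodes; the expected code length is the sum of the merged weights.
merge 1/26 + 2/13 → 5/26
merge 5/26 + 7/26 → 6/13
merge 6/13 + 7/13 → 1
L = 5/26 + 6/13 + 1 = 43/26 ≈ 1.654 bits/symbol.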